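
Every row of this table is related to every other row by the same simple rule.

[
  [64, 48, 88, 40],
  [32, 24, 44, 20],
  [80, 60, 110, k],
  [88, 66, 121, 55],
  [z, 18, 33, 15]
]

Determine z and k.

Each row is a constant multiple of every other row — this is a multiplication table with the headers hidden.
Row 5 is 33/88 = 3/8 times row 1, so its entry in column 1 is 64 × 3/8 = 24.
Row 3 is 110/88 = 5/4 times row 1, so its entry in column 4 is 40 × 5/4 = 50.

z = 24, k = 50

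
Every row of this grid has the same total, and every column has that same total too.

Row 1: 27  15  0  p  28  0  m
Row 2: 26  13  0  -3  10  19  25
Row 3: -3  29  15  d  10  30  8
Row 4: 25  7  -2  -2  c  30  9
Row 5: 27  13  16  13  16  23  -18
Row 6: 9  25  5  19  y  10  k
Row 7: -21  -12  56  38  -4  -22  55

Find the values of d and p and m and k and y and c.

d = 1, p = 24, m = -4, k = 15, y = 7, c = 23

Rows 2 and 5 both sum to 90, so that's the common total.
Row 4: 25 + 7 − 2 − 2 + 30 + 9 = 67, so its missing entry is 90 − 67 = 23.
Column 5: 28 + 10 + 10 + 23 + 16 − 4 = 83, so its missing entry is 90 − 83 = 7.
Row 3: -3 + 29 + 15 + 10 + 30 + 8 = 89, so its missing entry is 90 − 89 = 1.
Column 4: -3 + 1 − 2 + 13 + 19 + 38 = 66, so its missing entry is 90 − 66 = 24.
Row 1: 27 + 15 + 0 + 24 + 28 + 0 = 94, so its missing entry is 90 − 94 = -4.
Row 6: 9 + 25 + 5 + 19 + 7 + 10 = 75, so its missing entry is 90 − 75 = 15.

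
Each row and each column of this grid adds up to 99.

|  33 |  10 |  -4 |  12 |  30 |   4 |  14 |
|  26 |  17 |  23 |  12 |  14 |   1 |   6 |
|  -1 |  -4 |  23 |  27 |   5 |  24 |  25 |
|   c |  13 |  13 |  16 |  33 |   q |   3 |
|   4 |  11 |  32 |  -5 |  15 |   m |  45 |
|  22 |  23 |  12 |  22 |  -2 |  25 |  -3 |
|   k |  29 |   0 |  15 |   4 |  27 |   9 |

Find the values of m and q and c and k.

The known cells in row 5 total 102, leaving 99 − 102 = -3 for the blank.
The known cells in row 7 total 84, leaving 99 − 84 = 15 for the blank.
The known cells in column 6 total 78, leaving 99 − 78 = 21 for the blank.
The known cells in row 4 total 99, leaving 99 − 99 = 0 for the blank.

m = -3, q = 21, c = 0, k = 15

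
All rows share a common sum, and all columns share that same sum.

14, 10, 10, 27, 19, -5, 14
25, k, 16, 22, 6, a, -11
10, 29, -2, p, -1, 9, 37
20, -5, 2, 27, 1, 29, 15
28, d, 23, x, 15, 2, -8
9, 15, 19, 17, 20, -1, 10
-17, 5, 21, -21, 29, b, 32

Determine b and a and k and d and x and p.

b = 40, a = 15, k = 16, d = 19, x = 10, p = 7

Rows 1 and 4 both sum to 89, so that's the common total.
The known cells in row 7 total 49, leaving 89 − 49 = 40 for the blank.
The known cells in column 6 total 74, leaving 89 − 74 = 15 for the blank.
The known cells in row 2 total 73, leaving 89 − 73 = 16 for the blank.
The known cells in row 3 total 82, leaving 89 − 82 = 7 for the blank.
The known cells in column 4 total 79, leaving 89 − 79 = 10 for the blank.
The known cells in row 5 total 70, leaving 89 − 70 = 19 for the blank.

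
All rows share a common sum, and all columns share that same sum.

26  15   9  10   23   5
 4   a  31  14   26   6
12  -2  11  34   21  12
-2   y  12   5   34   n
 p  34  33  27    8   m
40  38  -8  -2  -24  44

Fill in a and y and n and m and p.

Rows 1 and 3 both sum to 88, so that's the common total.
Column 1 has 26 + 4 + 12 − 2 + 40 = 80; the blank must be 88 − 80 = 8.
Row 2 has 4 + 31 + 14 + 26 + 6 = 81; the blank must be 88 − 81 = 7.
Column 2 has 15 + 7 − 2 + 34 + 38 = 92; the blank must be 88 − 92 = -4.
Row 5 has 8 + 34 + 33 + 27 + 8 = 110; the blank must be 88 − 110 = -22.
Row 4 has -2 − 4 + 12 + 5 + 34 = 45; the blank must be 88 − 45 = 43.

a = 7, y = -4, n = 43, m = -22, p = 8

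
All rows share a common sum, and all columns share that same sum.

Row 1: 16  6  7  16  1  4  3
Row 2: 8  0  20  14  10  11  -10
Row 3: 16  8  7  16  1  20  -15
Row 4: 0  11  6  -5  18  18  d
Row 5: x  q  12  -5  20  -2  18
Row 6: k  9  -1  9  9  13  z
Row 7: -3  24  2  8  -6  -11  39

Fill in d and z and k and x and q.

Rows 1 and 2 both sum to 53, so that's the common total.
The known cells in row 4 total 48, leaving 53 − 48 = 5 for the blank.
The known cells in column 7 total 40, leaving 53 − 40 = 13 for the blank.
The known cells in row 6 total 52, leaving 53 − 52 = 1 for the blank.
The known cells in column 1 total 38, leaving 53 − 38 = 15 for the blank.
The known cells in row 5 total 58, leaving 53 − 58 = -5 for the blank.

d = 5, z = 13, k = 1, x = 15, q = -5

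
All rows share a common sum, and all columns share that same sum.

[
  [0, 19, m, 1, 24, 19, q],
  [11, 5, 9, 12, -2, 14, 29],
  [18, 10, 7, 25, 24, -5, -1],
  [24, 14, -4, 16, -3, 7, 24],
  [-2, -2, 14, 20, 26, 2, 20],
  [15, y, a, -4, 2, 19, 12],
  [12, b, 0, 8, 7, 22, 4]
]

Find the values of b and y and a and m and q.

Rows 2 and 3 both sum to 78, so that's the common total.
Row 7 has 12 + 0 + 8 + 7 + 22 + 4 = 53; the blank must be 78 − 53 = 25.
Column 2 has 19 + 5 + 10 + 14 − 2 + 25 = 71; the blank must be 78 − 71 = 7.
Column 7 has 29 − 1 + 24 + 20 + 12 + 4 = 88; the blank must be 78 − 88 = -10.
Row 1 has 0 + 19 + 1 + 24 + 19 − 10 = 53; the blank must be 78 − 53 = 25.
Row 6 has 15 + 7 − 4 + 2 + 19 + 12 = 51; the blank must be 78 − 51 = 27.

b = 25, y = 7, a = 27, m = 25, q = -10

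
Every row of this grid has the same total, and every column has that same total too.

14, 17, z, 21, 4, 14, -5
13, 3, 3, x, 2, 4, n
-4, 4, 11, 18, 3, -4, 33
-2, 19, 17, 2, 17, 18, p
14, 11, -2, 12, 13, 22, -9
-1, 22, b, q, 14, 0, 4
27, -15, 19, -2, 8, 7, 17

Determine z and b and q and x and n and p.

Rows 3 and 5 both sum to 61, so that's the common total.
The known cells in row 1 total 65, leaving 61 − 65 = -4 for the blank.
The known cells in row 4 total 71, leaving 61 − 71 = -10 for the blank.
The known cells in column 7 total 30, leaving 61 − 30 = 31 for the blank.
The known cells in row 2 total 56, leaving 61 − 56 = 5 for the blank.
The known cells in column 4 total 56, leaving 61 − 56 = 5 for the blank.
The known cells in row 6 total 44, leaving 61 − 44 = 17 for the blank.

z = -4, b = 17, q = 5, x = 5, n = 31, p = -10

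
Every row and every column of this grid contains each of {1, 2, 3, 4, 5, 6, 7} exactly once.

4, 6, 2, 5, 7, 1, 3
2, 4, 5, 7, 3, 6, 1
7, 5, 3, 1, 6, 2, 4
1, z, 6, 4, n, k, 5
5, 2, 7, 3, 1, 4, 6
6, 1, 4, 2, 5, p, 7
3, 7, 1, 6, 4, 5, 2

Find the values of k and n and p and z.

Cell (4,2): column 2 already has {1, 2, 4, 5, 6, 7} → 3.
At (row 6, col 6): row 6 already has {1, 2, 4, 5, 6, 7}, so the value is 3.
At (row 4, col 5): column 5 already has {1, 3, 4, 5, 6, 7}, so the value is 2.
For row 4, column 6: row 4 already has {1, 2, 3, 4, 5, 6}; that leaves 7.

k = 7, n = 2, p = 3, z = 3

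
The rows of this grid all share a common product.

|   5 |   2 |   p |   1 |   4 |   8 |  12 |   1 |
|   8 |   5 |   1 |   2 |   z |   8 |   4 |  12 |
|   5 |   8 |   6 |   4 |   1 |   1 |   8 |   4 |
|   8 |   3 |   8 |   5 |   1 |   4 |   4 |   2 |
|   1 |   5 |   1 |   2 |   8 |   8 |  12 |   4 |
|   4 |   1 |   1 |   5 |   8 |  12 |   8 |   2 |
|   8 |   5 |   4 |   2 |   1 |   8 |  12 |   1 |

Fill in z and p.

z = 1, p = 8

Rows 4 and 5 each multiply to 30720, so every row has product 30720.
Row 2: 8×5×1×2×8×4×12 = 30720, so the missing entry is 30720 ÷ 30720 = 1.
Row 1: 5×2×1×4×8×12×1 = 3840, so the missing entry is 30720 ÷ 3840 = 8.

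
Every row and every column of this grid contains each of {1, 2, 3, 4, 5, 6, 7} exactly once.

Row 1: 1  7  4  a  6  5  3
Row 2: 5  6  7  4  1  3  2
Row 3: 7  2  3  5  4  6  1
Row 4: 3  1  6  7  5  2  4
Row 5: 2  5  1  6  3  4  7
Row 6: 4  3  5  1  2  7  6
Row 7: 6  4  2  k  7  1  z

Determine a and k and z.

a = 2, k = 3, z = 5

At (row 7, col 7): column 7 already has {1, 2, 3, 4, 6, 7}, so the value is 5.
For row 7, column 4: row 7 already has {1, 2, 4, 5, 6, 7}; that leaves 3.
At (row 1, col 4): row 1 already has {1, 3, 4, 5, 6, 7}, so the value is 2.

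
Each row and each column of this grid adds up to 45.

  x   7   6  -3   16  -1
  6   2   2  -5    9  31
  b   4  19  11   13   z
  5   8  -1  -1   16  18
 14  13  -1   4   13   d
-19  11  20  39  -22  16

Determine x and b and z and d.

x = 20, b = 19, z = -21, d = 2

Row 5: 14 + 13 − 1 + 4 + 13 = 43, so its missing entry is 45 − 43 = 2.
Column 6: -1 + 31 + 18 + 2 + 16 = 66, so its missing entry is 45 − 66 = -21.
Row 3: 4 + 19 + 11 + 13 − 21 = 26, so its missing entry is 45 − 26 = 19.
Row 1: 7 + 6 − 3 + 16 − 1 = 25, so its missing entry is 45 − 25 = 20.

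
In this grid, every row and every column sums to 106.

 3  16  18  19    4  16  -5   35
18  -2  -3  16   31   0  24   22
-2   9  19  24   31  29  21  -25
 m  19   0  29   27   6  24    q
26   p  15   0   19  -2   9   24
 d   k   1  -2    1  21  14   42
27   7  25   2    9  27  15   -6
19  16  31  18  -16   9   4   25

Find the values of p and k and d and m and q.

The known cells in column 8 total 117, leaving 106 − 117 = -11 for the blank.
The known cells in row 4 total 94, leaving 106 − 94 = 12 for the blank.
The known cells in column 1 total 103, leaving 106 − 103 = 3 for the blank.
The known cells in row 6 total 80, leaving 106 − 80 = 26 for the blank.
The known cells in row 5 total 91, leaving 106 − 91 = 15 for the blank.

p = 15, k = 26, d = 3, m = 12, q = -11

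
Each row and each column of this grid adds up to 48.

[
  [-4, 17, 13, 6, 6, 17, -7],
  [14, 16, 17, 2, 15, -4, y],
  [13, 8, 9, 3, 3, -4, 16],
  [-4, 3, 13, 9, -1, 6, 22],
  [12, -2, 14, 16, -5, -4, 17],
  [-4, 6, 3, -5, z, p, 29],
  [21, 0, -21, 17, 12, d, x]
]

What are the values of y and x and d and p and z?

Column 5: 6 + 15 + 3 − 1 − 5 + 12 = 30, so its missing entry is 48 − 30 = 18.
Row 6: -4 + 6 + 3 − 5 + 18 + 29 = 47, so its missing entry is 48 − 47 = 1.
Column 6: 17 − 4 − 4 + 6 − 4 + 1 = 12, so its missing entry is 48 − 12 = 36.
Row 7: 21 + 0 − 21 + 17 + 12 + 36 = 65, so its missing entry is 48 − 65 = -17.
Row 2: 14 + 16 + 17 + 2 + 15 − 4 = 60, so its missing entry is 48 − 60 = -12.

y = -12, x = -17, d = 36, p = 1, z = 18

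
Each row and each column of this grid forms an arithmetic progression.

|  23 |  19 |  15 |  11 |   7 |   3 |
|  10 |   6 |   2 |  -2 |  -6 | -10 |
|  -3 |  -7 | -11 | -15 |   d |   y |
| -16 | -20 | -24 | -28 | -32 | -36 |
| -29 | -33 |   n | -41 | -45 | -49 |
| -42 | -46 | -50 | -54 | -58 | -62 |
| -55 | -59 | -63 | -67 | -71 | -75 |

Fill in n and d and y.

Along each row the entries change by -4 per step; down each column they change by -13.
Row 5: from -29 at column 1, stepping by -4 to column 3 gives -37.
Row 3: from -3 at column 1, stepping by -4 to column 5 gives -19.
Row 3: from -3 at column 1, stepping by -4 to column 6 gives -23.

n = -37, d = -19, y = -23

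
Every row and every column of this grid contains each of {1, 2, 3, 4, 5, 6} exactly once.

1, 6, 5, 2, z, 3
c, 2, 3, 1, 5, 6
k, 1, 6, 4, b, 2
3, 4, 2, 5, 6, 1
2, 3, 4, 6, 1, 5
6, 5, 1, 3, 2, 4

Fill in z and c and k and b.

At (row 2, col 1): row 2 already has {1, 2, 3, 5, 6}, so the value is 4.
Cell (3,1): column 1 already has {1, 2, 3, 4, 6} → 5.
Cell (3,5): row 3 already has {1, 2, 4, 5, 6} → 3.
For row 1, column 5: row 1 already has {1, 2, 3, 5, 6}; that leaves 4.

z = 4, c = 4, k = 5, b = 3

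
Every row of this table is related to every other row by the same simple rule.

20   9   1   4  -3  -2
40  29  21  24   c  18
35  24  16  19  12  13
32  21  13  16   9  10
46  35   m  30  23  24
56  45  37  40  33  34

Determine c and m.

c = 17, m = 27

The difference between any two rows is the same in every column — this is an addition table with the headers hidden.
Row 2 minus row 1 is 40 − 20 = 20, so its entry in column 5 is -3 + 20 = 17.
Row 5 minus row 1 is 46 − 20 = 26, so its entry in column 3 is 1 + 26 = 27.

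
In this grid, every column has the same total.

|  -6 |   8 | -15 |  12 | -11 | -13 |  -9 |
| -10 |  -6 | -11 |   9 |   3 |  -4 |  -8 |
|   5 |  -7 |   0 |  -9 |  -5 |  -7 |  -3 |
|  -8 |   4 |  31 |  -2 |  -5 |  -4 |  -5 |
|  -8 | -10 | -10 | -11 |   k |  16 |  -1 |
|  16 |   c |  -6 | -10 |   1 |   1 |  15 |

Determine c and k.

Columns 1 and 3 both add up to -11, so every column sums to -11.
Column 2: 8 − 6 − 7 + 4 − 10 = -11, so the missing entry is -11 − (-11) = 0.
Column 5: -11 + 3 − 5 − 5 + 1 = -17, so the missing entry is -11 − (-17) = 6.

c = 0, k = 6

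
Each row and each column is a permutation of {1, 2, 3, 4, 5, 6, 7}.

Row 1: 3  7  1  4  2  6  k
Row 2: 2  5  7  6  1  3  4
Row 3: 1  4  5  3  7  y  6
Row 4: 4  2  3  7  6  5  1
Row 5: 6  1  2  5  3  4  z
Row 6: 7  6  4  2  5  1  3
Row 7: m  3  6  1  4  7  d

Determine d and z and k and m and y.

d = 2, z = 7, k = 5, m = 5, y = 2

At (row 5, col 7): row 5 already has {1, 2, 3, 4, 5, 6}, so the value is 7.
For row 1, column 7: row 1 already has {1, 2, 3, 4, 6, 7}; that leaves 5.
At (row 7, col 1): column 1 already has {1, 2, 3, 4, 6, 7}, so the value is 5.
For row 7, column 7: row 7 already has {1, 3, 4, 5, 6, 7}; that leaves 2.
Cell (3,6): row 3 already has {1, 3, 4, 5, 6, 7} → 2.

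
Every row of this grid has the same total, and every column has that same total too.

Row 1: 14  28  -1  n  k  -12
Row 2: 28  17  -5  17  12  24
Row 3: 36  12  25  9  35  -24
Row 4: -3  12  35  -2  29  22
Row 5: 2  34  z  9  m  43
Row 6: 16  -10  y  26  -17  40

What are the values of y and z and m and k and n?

Rows 2 and 3 both sum to 93, so that's the common total.
The known cells in column 4 total 59, leaving 93 − 59 = 34 for the blank.
The known cells in row 1 total 63, leaving 93 − 63 = 30 for the blank.
The known cells in column 5 total 89, leaving 93 − 89 = 4 for the blank.
The known cells in row 5 total 92, leaving 93 − 92 = 1 for the blank.
The known cells in row 6 total 55, leaving 93 − 55 = 38 for the blank.

y = 38, z = 1, m = 4, k = 30, n = 34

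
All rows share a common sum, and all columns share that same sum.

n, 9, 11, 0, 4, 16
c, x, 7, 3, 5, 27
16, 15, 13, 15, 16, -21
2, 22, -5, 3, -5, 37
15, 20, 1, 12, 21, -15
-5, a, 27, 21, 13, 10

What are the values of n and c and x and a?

Rows 3 and 4 both sum to 54, so that's the common total.
Row 6 has -5 + 27 + 21 + 13 + 10 = 66; the blank must be 54 − 66 = -12.
Column 2 has 9 + 15 + 22 + 20 − 12 = 54; the blank must be 54 − 54 = 0.
Row 2 has 0 + 7 + 3 + 5 + 27 = 42; the blank must be 54 − 42 = 12.
Row 1 has 9 + 11 + 0 + 4 + 16 = 40; the blank must be 54 − 40 = 14.

n = 14, c = 12, x = 0, a = -12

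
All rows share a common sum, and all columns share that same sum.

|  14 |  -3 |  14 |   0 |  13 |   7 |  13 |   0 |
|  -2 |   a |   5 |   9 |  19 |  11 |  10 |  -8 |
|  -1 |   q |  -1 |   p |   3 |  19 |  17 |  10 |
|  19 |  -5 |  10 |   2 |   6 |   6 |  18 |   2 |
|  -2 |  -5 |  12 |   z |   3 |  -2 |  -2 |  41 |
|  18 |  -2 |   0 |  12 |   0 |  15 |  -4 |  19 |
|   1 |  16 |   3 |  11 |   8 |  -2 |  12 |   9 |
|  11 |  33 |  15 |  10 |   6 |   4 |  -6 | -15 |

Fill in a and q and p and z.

Rows 1 and 4 both sum to 58, so that's the common total.
Row 2 has -2 + 5 + 9 + 19 + 11 + 10 − 8 = 44; the blank must be 58 − 44 = 14.
Column 2 has -3 + 14 − 5 − 5 − 2 + 16 + 33 = 48; the blank must be 58 − 48 = 10.
Row 3 has -1 + 10 − 1 + 3 + 19 + 17 + 10 = 57; the blank must be 58 − 57 = 1.
Row 5 has -2 − 5 + 12 + 3 − 2 − 2 + 41 = 45; the blank must be 58 − 45 = 13.

a = 14, q = 10, p = 1, z = 13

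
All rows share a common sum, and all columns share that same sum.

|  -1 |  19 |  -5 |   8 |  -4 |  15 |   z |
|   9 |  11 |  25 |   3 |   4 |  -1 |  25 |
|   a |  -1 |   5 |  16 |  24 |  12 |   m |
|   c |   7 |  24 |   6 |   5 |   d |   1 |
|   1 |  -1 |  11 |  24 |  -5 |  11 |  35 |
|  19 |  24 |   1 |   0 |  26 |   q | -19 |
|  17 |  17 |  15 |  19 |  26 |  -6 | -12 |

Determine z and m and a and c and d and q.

Rows 2 and 5 both sum to 76, so that's the common total.
The known cells in row 6 total 51, leaving 76 − 51 = 25 for the blank.
The known cells in row 1 total 32, leaving 76 − 32 = 44 for the blank.
The known cells in column 7 total 74, leaving 76 − 74 = 2 for the blank.
The known cells in row 3 total 58, leaving 76 − 58 = 18 for the blank.
The known cells in column 1 total 63, leaving 76 − 63 = 13 for the blank.
The known cells in row 4 total 56, leaving 76 − 56 = 20 for the blank.

z = 44, m = 2, a = 18, c = 13, d = 20, q = 25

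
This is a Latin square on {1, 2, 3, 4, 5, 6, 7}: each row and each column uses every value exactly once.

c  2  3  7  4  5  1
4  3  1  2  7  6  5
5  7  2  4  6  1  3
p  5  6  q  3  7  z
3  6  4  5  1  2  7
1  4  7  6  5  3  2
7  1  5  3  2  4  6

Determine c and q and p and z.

c = 6, q = 1, p = 2, z = 4

At (row 1, col 1): row 1 already has {1, 2, 3, 4, 5, 7}, so the value is 6.
For row 4, column 4: column 4 already has {2, 3, 4, 5, 6, 7}; that leaves 1.
Cell (4,7): column 7 already has {1, 2, 3, 5, 6, 7} → 4.
At (row 4, col 1): row 4 already has {1, 3, 4, 5, 6, 7}, so the value is 2.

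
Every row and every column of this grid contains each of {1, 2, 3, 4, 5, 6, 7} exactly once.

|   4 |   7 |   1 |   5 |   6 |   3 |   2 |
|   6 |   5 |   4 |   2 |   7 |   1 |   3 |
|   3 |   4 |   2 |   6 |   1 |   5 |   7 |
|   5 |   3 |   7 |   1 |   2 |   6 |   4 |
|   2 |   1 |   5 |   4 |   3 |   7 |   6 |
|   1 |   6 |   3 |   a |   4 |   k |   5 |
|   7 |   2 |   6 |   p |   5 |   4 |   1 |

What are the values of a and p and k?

Cell (7,4): row 7 already has {1, 2, 4, 5, 6, 7} → 3.
At (row 6, col 4): column 4 already has {1, 2, 3, 4, 5, 6}, so the value is 7.
For row 6, column 6: row 6 already has {1, 3, 4, 5, 6, 7}; that leaves 2.

a = 7, p = 3, k = 2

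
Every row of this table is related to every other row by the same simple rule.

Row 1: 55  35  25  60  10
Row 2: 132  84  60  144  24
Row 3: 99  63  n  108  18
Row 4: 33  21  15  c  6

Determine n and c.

Each row is a constant multiple of every other row — this is a multiplication table with the headers hidden.
Row 3 is 99/55 = 9/5 times row 1, so its entry in column 3 is 25 × 9/5 = 45.
Row 4 is 33/55 = 3/5 times row 1, so its entry in column 4 is 60 × 3/5 = 36.

n = 45, c = 36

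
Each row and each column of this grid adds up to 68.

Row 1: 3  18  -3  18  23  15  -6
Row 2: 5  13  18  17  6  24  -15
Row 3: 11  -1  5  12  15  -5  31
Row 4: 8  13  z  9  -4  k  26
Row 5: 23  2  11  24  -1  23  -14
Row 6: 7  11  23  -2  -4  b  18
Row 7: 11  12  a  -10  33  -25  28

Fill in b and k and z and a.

b = 15, k = 21, z = -5, a = 19

Row 6: 7 + 11 + 23 − 2 − 4 + 18 = 53, so its missing entry is 68 − 53 = 15.
Row 7: 11 + 12 − 10 + 33 − 25 + 28 = 49, so its missing entry is 68 − 49 = 19.
Column 3: -3 + 18 + 5 + 11 + 23 + 19 = 73, so its missing entry is 68 − 73 = -5.
Row 4: 8 + 13 − 5 + 9 − 4 + 26 = 47, so its missing entry is 68 − 47 = 21.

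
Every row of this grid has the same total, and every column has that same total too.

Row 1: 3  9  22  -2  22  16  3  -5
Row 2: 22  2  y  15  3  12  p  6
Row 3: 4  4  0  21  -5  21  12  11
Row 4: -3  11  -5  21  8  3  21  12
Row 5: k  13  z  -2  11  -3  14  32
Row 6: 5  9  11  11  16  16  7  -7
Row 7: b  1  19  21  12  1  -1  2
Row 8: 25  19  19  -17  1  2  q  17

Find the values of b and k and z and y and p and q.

Rows 1 and 3 both sum to 68, so that's the common total.
Row 8: 25 + 19 + 19 − 17 + 1 + 2 + 17 = 66, so its missing entry is 68 − 66 = 2.
Row 7: 1 + 19 + 21 + 12 + 1 − 1 + 2 = 55, so its missing entry is 68 − 55 = 13.
Column 1: 3 + 22 + 4 − 3 + 5 + 13 + 25 = 69, so its missing entry is 68 − 69 = -1.
Row 5: -1 + 13 − 2 + 11 − 3 + 14 + 32 = 64, so its missing entry is 68 − 64 = 4.
Column 3: 22 + 0 − 5 + 4 + 11 + 19 + 19 = 70, so its missing entry is 68 − 70 = -2.
Row 2: 22 + 2 − 2 + 15 + 3 + 12 + 6 = 58, so its missing entry is 68 − 58 = 10.

b = 13, k = -1, z = 4, y = -2, p = 10, q = 2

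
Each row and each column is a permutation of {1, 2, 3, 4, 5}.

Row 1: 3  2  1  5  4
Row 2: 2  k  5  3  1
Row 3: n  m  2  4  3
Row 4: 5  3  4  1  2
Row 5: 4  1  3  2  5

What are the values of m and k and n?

m = 5, k = 4, n = 1

For row 2, column 2: row 2 already has {1, 2, 3, 5}; that leaves 4.
Cell (3,1): column 1 already has {2, 3, 4, 5} → 1.
Cell (3,2): row 3 already has {1, 2, 3, 4} → 5.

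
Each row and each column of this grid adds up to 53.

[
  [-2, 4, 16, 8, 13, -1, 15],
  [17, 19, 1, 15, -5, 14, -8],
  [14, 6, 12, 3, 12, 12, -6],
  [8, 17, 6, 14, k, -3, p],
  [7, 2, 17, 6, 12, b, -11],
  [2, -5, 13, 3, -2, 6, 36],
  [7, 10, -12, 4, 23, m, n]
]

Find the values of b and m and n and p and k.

The known cells in column 5 total 53, leaving 53 − 53 = 0 for the blank.
The known cells in row 5 total 33, leaving 53 − 33 = 20 for the blank.
The known cells in column 6 total 48, leaving 53 − 48 = 5 for the blank.
The known cells in row 4 total 42, leaving 53 − 42 = 11 for the blank.
The known cells in row 7 total 37, leaving 53 − 37 = 16 for the blank.

b = 20, m = 5, n = 16, p = 11, k = 0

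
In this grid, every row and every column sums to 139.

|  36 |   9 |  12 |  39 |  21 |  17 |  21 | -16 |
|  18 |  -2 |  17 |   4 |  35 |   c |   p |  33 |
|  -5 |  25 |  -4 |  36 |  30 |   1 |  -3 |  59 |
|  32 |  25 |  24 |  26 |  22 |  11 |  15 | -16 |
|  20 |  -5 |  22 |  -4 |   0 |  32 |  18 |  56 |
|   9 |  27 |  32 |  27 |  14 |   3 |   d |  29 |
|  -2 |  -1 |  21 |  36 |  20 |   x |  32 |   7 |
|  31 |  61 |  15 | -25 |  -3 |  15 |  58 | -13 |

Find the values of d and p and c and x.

d = -2, p = 0, c = 34, x = 26

Row 6: 9 + 27 + 32 + 27 + 14 + 3 + 29 = 141, so its missing entry is 139 − 141 = -2.
Column 7: 21 − 3 + 15 + 18 − 2 + 32 + 58 = 139, so its missing entry is 139 − 139 = 0.
Row 7: -2 − 1 + 21 + 36 + 20 + 32 + 7 = 113, so its missing entry is 139 − 113 = 26.
Row 2: 18 − 2 + 17 + 4 + 35 + 0 + 33 = 105, so its missing entry is 139 − 105 = 34.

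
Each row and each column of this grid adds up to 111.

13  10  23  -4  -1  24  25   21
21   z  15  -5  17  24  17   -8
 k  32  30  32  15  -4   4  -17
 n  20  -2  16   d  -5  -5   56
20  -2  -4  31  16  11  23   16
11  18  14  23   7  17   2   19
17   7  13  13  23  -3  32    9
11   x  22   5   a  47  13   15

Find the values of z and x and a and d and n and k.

z = 30, x = -4, a = 2, d = 32, n = -1, k = 19

The known cells in row 2 total 81, leaving 111 − 81 = 30 for the blank.
The known cells in column 2 total 115, leaving 111 − 115 = -4 for the blank.
The known cells in row 8 total 109, leaving 111 − 109 = 2 for the blank.
The known cells in column 5 total 79, leaving 111 − 79 = 32 for the blank.
The known cells in row 3 total 92, leaving 111 − 92 = 19 for the blank.
The known cells in row 4 total 112, leaving 111 − 112 = -1 for the blank.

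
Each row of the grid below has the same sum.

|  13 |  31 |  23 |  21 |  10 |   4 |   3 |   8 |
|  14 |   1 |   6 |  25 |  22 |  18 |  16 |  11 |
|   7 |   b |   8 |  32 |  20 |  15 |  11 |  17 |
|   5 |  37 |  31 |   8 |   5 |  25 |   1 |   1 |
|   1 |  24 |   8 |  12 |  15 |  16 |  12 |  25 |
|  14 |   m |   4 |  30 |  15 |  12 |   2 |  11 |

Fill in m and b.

m = 25, b = 3

The complete rows each total 113.
Row 6 is missing 113 − 88 = 25 (since 14 + 4 + 30 + 15 + 12 + 2 + 11 = 88).
Row 3 is missing 113 − 110 = 3 (since 7 + 8 + 32 + 20 + 15 + 11 + 17 = 110).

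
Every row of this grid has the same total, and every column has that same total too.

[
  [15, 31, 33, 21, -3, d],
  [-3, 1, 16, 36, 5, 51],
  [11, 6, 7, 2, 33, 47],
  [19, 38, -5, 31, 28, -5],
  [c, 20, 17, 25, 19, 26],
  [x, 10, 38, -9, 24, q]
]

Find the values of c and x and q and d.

Rows 2 and 3 both sum to 106, so that's the common total.
Row 5: 20 + 17 + 25 + 19 + 26 = 107, so its missing entry is 106 − 107 = -1.
Column 1: 15 − 3 + 11 + 19 − 1 = 41, so its missing entry is 106 − 41 = 65.
Row 1: 15 + 31 + 33 + 21 − 3 = 97, so its missing entry is 106 − 97 = 9.
Row 6: 65 + 10 + 38 − 9 + 24 = 128, so its missing entry is 106 − 128 = -22.

c = -1, x = 65, q = -22, d = 9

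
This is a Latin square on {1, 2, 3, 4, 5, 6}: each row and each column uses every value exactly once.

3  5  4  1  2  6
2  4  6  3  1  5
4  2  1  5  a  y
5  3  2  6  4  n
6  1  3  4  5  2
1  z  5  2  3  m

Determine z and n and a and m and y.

z = 6, n = 1, a = 6, m = 4, y = 3

Cell (3,5): column 5 already has {1, 2, 3, 4, 5} → 6.
At (row 6, col 2): column 2 already has {1, 2, 3, 4, 5}, so the value is 6.
At (row 6, col 6): row 6 already has {1, 2, 3, 5, 6}, so the value is 4.
For row 3, column 6: row 3 already has {1, 2, 4, 5, 6}; that leaves 3.
For row 4, column 6: row 4 already has {2, 3, 4, 5, 6}; that leaves 1.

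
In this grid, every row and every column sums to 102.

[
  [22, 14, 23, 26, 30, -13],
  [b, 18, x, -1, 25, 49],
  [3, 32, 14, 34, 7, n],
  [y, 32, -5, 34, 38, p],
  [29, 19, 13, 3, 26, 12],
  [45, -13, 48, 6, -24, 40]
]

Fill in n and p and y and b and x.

n = 12, p = 2, y = 1, b = 2, x = 9

The known cells in column 3 total 93, leaving 102 − 93 = 9 for the blank.
The known cells in row 2 total 100, leaving 102 − 100 = 2 for the blank.
The known cells in column 1 total 101, leaving 102 − 101 = 1 for the blank.
The known cells in row 3 total 90, leaving 102 − 90 = 12 for the blank.
The known cells in row 4 total 100, leaving 102 − 100 = 2 for the blank.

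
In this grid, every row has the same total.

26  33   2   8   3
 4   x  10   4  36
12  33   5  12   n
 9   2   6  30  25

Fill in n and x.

n = 10, x = 18

The complete rows each total 72.
Row 3 is missing 72 − 62 = 10 (since 12 + 33 + 5 + 12 = 62).
Row 2 is missing 72 − 54 = 18 (since 4 + 10 + 4 + 36 = 54).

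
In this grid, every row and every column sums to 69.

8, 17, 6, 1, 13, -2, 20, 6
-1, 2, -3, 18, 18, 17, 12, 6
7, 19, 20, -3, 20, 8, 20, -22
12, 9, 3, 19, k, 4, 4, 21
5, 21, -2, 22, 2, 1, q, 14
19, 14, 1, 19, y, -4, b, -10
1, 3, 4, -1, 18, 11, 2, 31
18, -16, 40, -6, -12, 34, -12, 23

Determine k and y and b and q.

Row 5 has 5 + 21 − 2 + 22 + 2 + 1 + 14 = 63; the blank must be 69 − 63 = 6.
Column 7 has 20 + 12 + 20 + 4 + 6 + 2 − 12 = 52; the blank must be 69 − 52 = 17.
Row 6 has 19 + 14 + 1 + 19 − 4 + 17 − 10 = 56; the blank must be 69 − 56 = 13.
Row 4 has 12 + 9 + 3 + 19 + 4 + 4 + 21 = 72; the blank must be 69 − 72 = -3.

k = -3, y = 13, b = 17, q = 6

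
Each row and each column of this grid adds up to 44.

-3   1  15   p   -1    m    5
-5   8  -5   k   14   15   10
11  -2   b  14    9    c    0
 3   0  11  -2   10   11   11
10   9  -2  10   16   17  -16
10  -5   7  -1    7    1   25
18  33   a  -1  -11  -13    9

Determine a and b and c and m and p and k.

a = 9, b = 9, c = 3, m = 10, p = 17, k = 7

The known cells in row 7 total 35, leaving 44 − 35 = 9 for the blank.
The known cells in column 3 total 35, leaving 44 − 35 = 9 for the blank.
The known cells in row 3 total 41, leaving 44 − 41 = 3 for the blank.
The known cells in column 6 total 34, leaving 44 − 34 = 10 for the blank.
The known cells in row 1 total 27, leaving 44 − 27 = 17 for the blank.
The known cells in row 2 total 37, leaving 44 − 37 = 7 for the blank.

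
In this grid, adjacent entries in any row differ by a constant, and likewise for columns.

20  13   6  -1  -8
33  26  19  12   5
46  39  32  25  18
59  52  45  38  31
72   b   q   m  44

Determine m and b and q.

Along each row the entries change by -7 per step; down each column they change by 13.
Row 5: from 72 at column 1, stepping by -7 to column 4 gives 51.
Row 5: from 72 at column 1, stepping by -7 to column 2 gives 65.
Row 5: from 72 at column 1, stepping by -7 to column 3 gives 58.

m = 51, b = 65, q = 58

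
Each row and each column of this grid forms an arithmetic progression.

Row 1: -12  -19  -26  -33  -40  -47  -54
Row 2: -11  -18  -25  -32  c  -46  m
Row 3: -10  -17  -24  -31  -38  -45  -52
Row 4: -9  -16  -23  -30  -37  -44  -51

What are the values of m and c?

Along each row the entries change by -7 per step; down each column they change by 1.
Row 2: from -11 at column 1, stepping by -7 to column 7 gives -53.
Row 2: from -11 at column 1, stepping by -7 to column 5 gives -39.

m = -53, c = -39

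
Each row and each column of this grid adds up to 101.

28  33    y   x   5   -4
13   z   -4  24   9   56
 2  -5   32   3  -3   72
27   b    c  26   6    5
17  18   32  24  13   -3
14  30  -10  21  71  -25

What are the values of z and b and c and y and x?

Row 2: 13 − 4 + 24 + 9 + 56 = 98, so its missing entry is 101 − 98 = 3.
Column 2: 33 + 3 − 5 + 18 + 30 = 79, so its missing entry is 101 − 79 = 22.
Column 4: 24 + 3 + 26 + 24 + 21 = 98, so its missing entry is 101 − 98 = 3.
Row 1: 28 + 33 + 3 + 5 − 4 = 65, so its missing entry is 101 − 65 = 36.
Row 4: 27 + 22 + 26 + 6 + 5 = 86, so its missing entry is 101 − 86 = 15.

z = 3, b = 22, c = 15, y = 36, x = 3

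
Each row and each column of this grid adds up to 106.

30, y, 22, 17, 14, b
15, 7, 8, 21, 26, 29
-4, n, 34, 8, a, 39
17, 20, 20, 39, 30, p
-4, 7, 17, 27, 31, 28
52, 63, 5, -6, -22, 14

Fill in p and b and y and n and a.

p = -20, b = 16, y = 7, n = 2, a = 27

Column 5 has 14 + 26 + 30 + 31 − 22 = 79; the blank must be 106 − 79 = 27.
Row 3 has -4 + 34 + 8 + 27 + 39 = 104; the blank must be 106 − 104 = 2.
Column 2 has 7 + 2 + 20 + 7 + 63 = 99; the blank must be 106 − 99 = 7.
Row 1 has 30 + 7 + 22 + 17 + 14 = 90; the blank must be 106 − 90 = 16.
Row 4 has 17 + 20 + 20 + 39 + 30 = 126; the blank must be 106 − 126 = -20.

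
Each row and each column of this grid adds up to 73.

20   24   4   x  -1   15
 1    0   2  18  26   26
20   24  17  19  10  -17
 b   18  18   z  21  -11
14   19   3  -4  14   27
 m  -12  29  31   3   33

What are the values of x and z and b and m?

x = 11, z = -2, b = 29, m = -11

Row 1: 20 + 24 + 4 − 1 + 15 = 62, so its missing entry is 73 − 62 = 11.
Row 6: -12 + 29 + 31 + 3 + 33 = 84, so its missing entry is 73 − 84 = -11.
Column 4: 11 + 18 + 19 − 4 + 31 = 75, so its missing entry is 73 − 75 = -2.
Row 4: 18 + 18 − 2 + 21 − 11 = 44, so its missing entry is 73 − 44 = 29.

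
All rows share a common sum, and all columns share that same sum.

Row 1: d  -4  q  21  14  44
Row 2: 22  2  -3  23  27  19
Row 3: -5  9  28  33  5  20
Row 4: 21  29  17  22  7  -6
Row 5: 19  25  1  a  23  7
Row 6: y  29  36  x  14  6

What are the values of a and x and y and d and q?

a = 15, x = -24, y = 29, d = 4, q = 11

Rows 2 and 3 both sum to 90, so that's the common total.
Row 5 has 19 + 25 + 1 + 23 + 7 = 75; the blank must be 90 − 75 = 15.
Column 3 has -3 + 28 + 17 + 1 + 36 = 79; the blank must be 90 − 79 = 11.
Row 1 has -4 + 11 + 21 + 14 + 44 = 86; the blank must be 90 − 86 = 4.
Column 1 has 4 + 22 − 5 + 21 + 19 = 61; the blank must be 90 − 61 = 29.
Row 6 has 29 + 29 + 36 + 14 + 6 = 114; the blank must be 90 − 114 = -24.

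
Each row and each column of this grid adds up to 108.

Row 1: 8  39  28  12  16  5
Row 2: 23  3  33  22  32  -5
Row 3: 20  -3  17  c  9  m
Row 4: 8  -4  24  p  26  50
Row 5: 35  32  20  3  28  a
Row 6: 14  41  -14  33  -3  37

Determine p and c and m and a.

Row 5 has 35 + 32 + 20 + 3 + 28 = 118; the blank must be 108 − 118 = -10.
Row 4 has 8 − 4 + 24 + 26 + 50 = 104; the blank must be 108 − 104 = 4.
Column 4 has 12 + 22 + 4 + 3 + 33 = 74; the blank must be 108 − 74 = 34.
Row 3 has 20 − 3 + 17 + 34 + 9 = 77; the blank must be 108 − 77 = 31.

p = 4, c = 34, m = 31, a = -10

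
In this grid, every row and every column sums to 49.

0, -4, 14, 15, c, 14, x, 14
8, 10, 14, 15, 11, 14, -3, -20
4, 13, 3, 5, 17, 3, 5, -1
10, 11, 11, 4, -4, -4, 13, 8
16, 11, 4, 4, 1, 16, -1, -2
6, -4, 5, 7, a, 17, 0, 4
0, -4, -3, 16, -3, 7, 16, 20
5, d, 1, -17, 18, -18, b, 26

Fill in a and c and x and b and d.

a = 14, c = -5, x = 1, b = 18, d = 16

Column 2: -4 + 10 + 13 + 11 + 11 − 4 − 4 = 33, so its missing entry is 49 − 33 = 16.
Row 6: 6 − 4 + 5 + 7 + 17 + 0 + 4 = 35, so its missing entry is 49 − 35 = 14.
Column 5: 11 + 17 − 4 + 1 + 14 − 3 + 18 = 54, so its missing entry is 49 − 54 = -5.
Row 1: 0 − 4 + 14 + 15 − 5 + 14 + 14 = 48, so its missing entry is 49 − 48 = 1.
Row 8: 5 + 16 + 1 − 17 + 18 − 18 + 26 = 31, so its missing entry is 49 − 31 = 18.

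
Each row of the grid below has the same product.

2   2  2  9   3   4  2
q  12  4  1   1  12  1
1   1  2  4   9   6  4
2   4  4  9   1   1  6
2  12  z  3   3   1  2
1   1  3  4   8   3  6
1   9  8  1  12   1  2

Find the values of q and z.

q = 3, z = 4

Rows 3 and 7 each multiply to 1728, so every row has product 1728.
Row 2: 12×4×1×1×12×1 = 576, so the missing entry is 1728 ÷ 576 = 3.
Row 5: 2×12×3×3×1×2 = 432, so the missing entry is 1728 ÷ 432 = 4.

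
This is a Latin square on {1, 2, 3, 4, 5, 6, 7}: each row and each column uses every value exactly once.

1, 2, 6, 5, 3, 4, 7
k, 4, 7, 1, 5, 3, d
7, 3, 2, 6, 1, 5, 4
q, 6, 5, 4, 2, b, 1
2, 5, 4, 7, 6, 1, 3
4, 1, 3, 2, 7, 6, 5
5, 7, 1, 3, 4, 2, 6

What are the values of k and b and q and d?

For row 2, column 7: column 7 already has {1, 3, 4, 5, 6, 7}; that leaves 2.
For row 2, column 1: row 2 already has {1, 2, 3, 4, 5, 7}; that leaves 6.
Cell (4,6): column 6 already has {1, 2, 3, 4, 5, 6} → 7.
Cell (4,1): row 4 already has {1, 2, 4, 5, 6, 7} → 3.

k = 6, b = 7, q = 3, d = 2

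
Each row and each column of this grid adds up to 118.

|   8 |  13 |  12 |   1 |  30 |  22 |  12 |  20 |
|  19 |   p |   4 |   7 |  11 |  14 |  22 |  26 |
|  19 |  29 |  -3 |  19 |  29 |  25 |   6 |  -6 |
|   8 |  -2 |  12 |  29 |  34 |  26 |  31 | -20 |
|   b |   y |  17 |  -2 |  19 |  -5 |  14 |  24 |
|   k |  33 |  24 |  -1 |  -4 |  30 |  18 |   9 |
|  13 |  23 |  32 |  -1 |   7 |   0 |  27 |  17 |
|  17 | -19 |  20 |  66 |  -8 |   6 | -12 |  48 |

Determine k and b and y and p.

The known cells in row 2 total 103, leaving 118 − 103 = 15 for the blank.
The known cells in row 6 total 109, leaving 118 − 109 = 9 for the blank.
The known cells in column 1 total 93, leaving 118 − 93 = 25 for the blank.
The known cells in row 5 total 92, leaving 118 − 92 = 26 for the blank.

k = 9, b = 25, y = 26, p = 15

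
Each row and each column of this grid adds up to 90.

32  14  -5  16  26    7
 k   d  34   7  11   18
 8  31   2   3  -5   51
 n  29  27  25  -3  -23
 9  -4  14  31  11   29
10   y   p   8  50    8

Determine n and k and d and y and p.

The known cells in row 4 total 55, leaving 90 − 55 = 35 for the blank.
The known cells in column 1 total 94, leaving 90 − 94 = -4 for the blank.
The known cells in row 2 total 66, leaving 90 − 66 = 24 for the blank.
The known cells in column 2 total 94, leaving 90 − 94 = -4 for the blank.
The known cells in row 6 total 72, leaving 90 − 72 = 18 for the blank.

n = 35, k = -4, d = 24, y = -4, p = 18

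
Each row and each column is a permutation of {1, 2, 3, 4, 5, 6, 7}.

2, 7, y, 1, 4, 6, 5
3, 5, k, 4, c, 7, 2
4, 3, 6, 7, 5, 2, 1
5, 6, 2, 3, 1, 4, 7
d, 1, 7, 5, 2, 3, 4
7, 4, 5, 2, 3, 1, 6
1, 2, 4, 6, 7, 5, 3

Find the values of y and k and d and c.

y = 3, k = 1, d = 6, c = 6

For row 5, column 1: row 5 already has {1, 2, 3, 4, 5, 7}; that leaves 6.
At (row 1, col 3): row 1 already has {1, 2, 4, 5, 6, 7}, so the value is 3.
At (row 2, col 3): column 3 already has {2, 3, 4, 5, 6, 7}, so the value is 1.
For row 2, column 5: row 2 already has {1, 2, 3, 4, 5, 7}; that leaves 6.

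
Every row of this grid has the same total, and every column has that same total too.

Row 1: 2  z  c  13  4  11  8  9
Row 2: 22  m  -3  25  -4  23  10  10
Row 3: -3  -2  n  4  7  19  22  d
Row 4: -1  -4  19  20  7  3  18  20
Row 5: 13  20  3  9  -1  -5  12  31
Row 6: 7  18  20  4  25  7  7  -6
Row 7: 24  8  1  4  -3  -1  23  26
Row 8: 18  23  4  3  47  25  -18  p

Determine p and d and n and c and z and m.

Rows 4 and 5 both sum to 82, so that's the common total.
Row 8 has 18 + 23 + 4 + 3 + 47 + 25 − 18 = 102; the blank must be 82 − 102 = -20.
Column 8 has 9 + 10 + 20 + 31 − 6 + 26 − 20 = 70; the blank must be 82 − 70 = 12.
Row 2 has 22 − 3 + 25 − 4 + 23 + 10 + 10 = 83; the blank must be 82 − 83 = -1.
Column 2 has -1 − 2 − 4 + 20 + 18 + 8 + 23 = 62; the blank must be 82 − 62 = 20.
Row 1 has 2 + 20 + 13 + 4 + 11 + 8 + 9 = 67; the blank must be 82 − 67 = 15.
Row 3 has -3 − 2 + 4 + 7 + 19 + 22 + 12 = 59; the blank must be 82 − 59 = 23.

p = -20, d = 12, n = 23, c = 15, z = 20, m = -1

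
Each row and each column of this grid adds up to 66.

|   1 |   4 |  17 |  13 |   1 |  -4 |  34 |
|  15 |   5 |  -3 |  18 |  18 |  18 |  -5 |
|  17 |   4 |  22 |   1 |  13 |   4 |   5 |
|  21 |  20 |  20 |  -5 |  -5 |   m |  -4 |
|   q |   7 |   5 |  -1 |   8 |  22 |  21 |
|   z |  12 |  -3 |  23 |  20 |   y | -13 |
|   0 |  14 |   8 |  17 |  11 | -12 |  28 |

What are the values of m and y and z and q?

Row 5: 7 + 5 − 1 + 8 + 22 + 21 = 62, so its missing entry is 66 − 62 = 4.
Column 1: 1 + 15 + 17 + 21 + 4 + 0 = 58, so its missing entry is 66 − 58 = 8.
Row 6: 8 + 12 − 3 + 23 + 20 − 13 = 47, so its missing entry is 66 − 47 = 19.
Row 4: 21 + 20 + 20 − 5 − 5 − 4 = 47, so its missing entry is 66 − 47 = 19.

m = 19, y = 19, z = 8, q = 4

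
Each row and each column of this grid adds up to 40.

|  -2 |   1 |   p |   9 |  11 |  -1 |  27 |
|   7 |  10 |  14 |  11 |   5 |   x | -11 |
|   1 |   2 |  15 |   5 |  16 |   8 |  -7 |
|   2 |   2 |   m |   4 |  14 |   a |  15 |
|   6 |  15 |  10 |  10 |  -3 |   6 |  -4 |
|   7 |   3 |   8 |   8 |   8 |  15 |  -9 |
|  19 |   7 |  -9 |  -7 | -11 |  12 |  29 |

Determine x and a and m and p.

Row 1: -2 + 1 + 9 + 11 − 1 + 27 = 45, so its missing entry is 40 − 45 = -5.
Column 3: -5 + 14 + 15 + 10 + 8 − 9 = 33, so its missing entry is 40 − 33 = 7.
Row 4: 2 + 2 + 7 + 4 + 14 + 15 = 44, so its missing entry is 40 − 44 = -4.
Row 2: 7 + 10 + 14 + 11 + 5 − 11 = 36, so its missing entry is 40 − 36 = 4.

x = 4, a = -4, m = 7, p = -5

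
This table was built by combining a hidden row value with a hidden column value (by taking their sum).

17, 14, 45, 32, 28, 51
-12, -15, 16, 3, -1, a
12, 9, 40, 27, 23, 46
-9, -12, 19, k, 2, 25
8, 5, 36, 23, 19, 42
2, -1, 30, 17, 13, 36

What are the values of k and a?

k = 6, a = 22

The difference between any two rows is the same in every column — this is an addition table with the headers hidden.
Row 4 minus row 1 is -9 − 17 = -26, so its entry in column 4 is 32 + (-26) = 6.
Row 2 minus row 1 is -12 − 17 = -29, so its entry in column 6 is 51 + (-29) = 22.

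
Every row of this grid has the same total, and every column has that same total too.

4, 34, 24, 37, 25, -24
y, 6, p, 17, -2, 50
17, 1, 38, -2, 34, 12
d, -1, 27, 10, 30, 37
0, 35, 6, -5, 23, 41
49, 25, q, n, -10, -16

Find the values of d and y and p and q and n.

d = -3, y = 33, p = -4, q = 9, n = 43

Rows 1 and 3 both sum to 100, so that's the common total.
Column 4 has 37 + 17 − 2 + 10 − 5 = 57; the blank must be 100 − 57 = 43.
Row 4 has -1 + 27 + 10 + 30 + 37 = 103; the blank must be 100 − 103 = -3.
Column 1 has 4 + 17 − 3 + 0 + 49 = 67; the blank must be 100 − 67 = 33.
Row 2 has 33 + 6 + 17 − 2 + 50 = 104; the blank must be 100 − 104 = -4.
Row 6 has 49 + 25 + 43 − 10 − 16 = 91; the blank must be 100 − 91 = 9.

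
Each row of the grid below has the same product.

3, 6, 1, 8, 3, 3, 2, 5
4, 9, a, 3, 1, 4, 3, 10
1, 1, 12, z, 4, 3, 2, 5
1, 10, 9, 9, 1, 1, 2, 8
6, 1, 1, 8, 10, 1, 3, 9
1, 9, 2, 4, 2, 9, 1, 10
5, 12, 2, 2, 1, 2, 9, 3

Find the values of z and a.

z = 9, a = 1

Rows 1 and 6 each multiply to 12960, so every row has product 12960.
Row 3: 1×1×12×4×3×2×5 = 1440, so the missing entry is 12960 ÷ 1440 = 9.
Row 2: 4×9×3×1×4×3×10 = 12960, so the missing entry is 12960 ÷ 12960 = 1.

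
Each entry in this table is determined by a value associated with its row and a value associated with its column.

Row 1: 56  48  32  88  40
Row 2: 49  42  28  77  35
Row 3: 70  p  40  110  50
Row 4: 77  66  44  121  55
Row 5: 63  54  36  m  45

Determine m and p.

Each row is a constant multiple of every other row — this is a multiplication table with the headers hidden.
Row 5 is 63/56 = 9/8 times row 1, so its entry in column 4 is 88 × 9/8 = 99.
Row 3 is 70/56 = 5/4 times row 1, so its entry in column 2 is 48 × 5/4 = 60.

m = 99, p = 60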